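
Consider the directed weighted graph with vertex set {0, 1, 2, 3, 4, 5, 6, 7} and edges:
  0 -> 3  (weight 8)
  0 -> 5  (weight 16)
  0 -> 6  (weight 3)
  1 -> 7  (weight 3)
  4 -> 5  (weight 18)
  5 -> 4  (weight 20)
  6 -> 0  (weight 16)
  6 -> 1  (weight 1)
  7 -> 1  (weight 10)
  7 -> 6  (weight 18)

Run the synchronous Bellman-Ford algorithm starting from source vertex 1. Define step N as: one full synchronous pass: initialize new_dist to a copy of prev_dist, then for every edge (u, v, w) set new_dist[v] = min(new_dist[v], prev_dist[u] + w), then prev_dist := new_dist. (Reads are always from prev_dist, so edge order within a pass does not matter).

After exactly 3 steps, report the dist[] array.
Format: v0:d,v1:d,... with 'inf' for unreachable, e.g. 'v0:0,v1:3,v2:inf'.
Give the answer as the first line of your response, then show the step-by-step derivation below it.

v0:37,v1:0,v2:inf,v3:inf,v4:inf,v5:inf,v6:21,v7:3

step 1: dist = v0:inf,v1:0,v2:inf,v3:inf,v4:inf,v5:inf,v6:inf,v7:3
step 2: dist = v0:inf,v1:0,v2:inf,v3:inf,v4:inf,v5:inf,v6:21,v7:3
step 3: dist = v0:37,v1:0,v2:inf,v3:inf,v4:inf,v5:inf,v6:21,v7:3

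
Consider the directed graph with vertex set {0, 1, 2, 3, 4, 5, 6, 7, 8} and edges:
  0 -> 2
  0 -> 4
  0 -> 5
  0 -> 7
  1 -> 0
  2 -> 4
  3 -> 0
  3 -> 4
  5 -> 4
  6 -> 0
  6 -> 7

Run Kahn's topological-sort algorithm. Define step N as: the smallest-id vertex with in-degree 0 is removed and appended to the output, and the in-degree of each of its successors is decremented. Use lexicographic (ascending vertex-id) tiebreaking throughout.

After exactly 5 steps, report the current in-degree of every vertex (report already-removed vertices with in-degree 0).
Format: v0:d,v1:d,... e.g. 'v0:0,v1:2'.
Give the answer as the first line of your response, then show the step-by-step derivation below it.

v0:0,v1:0,v2:0,v3:0,v4:1,v5:0,v6:0,v7:0,v8:0

step 1: output 1; order=[1]; indeg=(2,0,1,0,4,1,0,2,0)
step 2: output 3; order=[1,3]; indeg=(1,0,1,0,3,1,0,2,0)
step 3: output 6; order=[1,3,6]; indeg=(0,0,1,0,3,1,0,1,0)
step 4: output 0; order=[1,3,6,0]; indeg=(0,0,0,0,2,0,0,0,0)
step 5: output 2; order=[1,3,6,0,2]; indeg=(0,0,0,0,1,0,0,0,0)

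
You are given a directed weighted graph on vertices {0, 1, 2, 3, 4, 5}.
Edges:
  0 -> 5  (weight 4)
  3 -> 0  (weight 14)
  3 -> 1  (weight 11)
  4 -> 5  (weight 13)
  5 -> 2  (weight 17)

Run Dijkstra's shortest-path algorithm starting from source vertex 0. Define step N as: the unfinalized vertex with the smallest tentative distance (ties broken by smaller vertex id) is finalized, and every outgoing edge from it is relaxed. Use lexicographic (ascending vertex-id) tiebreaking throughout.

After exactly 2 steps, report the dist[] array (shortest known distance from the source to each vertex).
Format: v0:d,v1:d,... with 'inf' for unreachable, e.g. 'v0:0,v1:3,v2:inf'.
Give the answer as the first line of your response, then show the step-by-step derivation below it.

v0:0,v1:inf,v2:21,v3:inf,v4:inf,v5:4

step 1: dist = v0:0,v1:inf,v2:inf,v3:inf,v4:inf,v5:4
step 2: dist = v0:0,v1:inf,v2:21,v3:inf,v4:inf,v5:4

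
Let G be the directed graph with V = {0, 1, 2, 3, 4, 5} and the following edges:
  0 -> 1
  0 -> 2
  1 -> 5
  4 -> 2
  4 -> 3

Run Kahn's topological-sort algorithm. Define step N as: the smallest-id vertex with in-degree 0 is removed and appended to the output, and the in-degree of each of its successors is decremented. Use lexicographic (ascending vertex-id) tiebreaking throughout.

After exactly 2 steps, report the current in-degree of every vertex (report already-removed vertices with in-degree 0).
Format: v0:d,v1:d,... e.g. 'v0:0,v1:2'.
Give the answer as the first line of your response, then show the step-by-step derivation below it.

v0:0,v1:0,v2:1,v3:1,v4:0,v5:0

step 1: output 0; order=[0]; indeg=(0,0,1,1,0,1)
step 2: output 1; order=[0,1]; indeg=(0,0,1,1,0,0)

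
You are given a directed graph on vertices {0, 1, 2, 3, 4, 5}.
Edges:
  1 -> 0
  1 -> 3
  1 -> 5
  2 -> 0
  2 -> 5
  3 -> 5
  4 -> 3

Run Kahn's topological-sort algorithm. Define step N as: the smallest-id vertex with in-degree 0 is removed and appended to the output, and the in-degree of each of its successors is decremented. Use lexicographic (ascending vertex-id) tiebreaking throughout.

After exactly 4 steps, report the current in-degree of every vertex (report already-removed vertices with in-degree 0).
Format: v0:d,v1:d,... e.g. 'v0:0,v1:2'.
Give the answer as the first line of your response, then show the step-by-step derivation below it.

v0:0,v1:0,v2:0,v3:0,v4:0,v5:1

step 1: output 1; order=[1]; indeg=(1,0,0,1,0,2)
step 2: output 2; order=[1,2]; indeg=(0,0,0,1,0,1)
step 3: output 0; order=[1,2,0]; indeg=(0,0,0,1,0,1)
step 4: output 4; order=[1,2,0,4]; indeg=(0,0,0,0,0,1)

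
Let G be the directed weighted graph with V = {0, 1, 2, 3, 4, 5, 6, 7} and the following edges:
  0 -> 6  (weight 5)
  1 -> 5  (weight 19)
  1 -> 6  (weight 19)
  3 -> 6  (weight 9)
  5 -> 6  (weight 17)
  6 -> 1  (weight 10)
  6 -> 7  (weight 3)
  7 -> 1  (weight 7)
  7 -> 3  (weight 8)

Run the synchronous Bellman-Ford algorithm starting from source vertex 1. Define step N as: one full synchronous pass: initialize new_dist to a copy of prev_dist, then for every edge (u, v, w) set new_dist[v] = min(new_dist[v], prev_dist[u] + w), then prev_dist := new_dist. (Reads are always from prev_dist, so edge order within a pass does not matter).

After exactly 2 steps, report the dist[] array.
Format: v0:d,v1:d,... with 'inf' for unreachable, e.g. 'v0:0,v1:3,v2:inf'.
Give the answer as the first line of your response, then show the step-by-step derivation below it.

v0:inf,v1:0,v2:inf,v3:inf,v4:inf,v5:19,v6:19,v7:22

step 1: dist = v0:inf,v1:0,v2:inf,v3:inf,v4:inf,v5:19,v6:19,v7:inf
step 2: dist = v0:inf,v1:0,v2:inf,v3:inf,v4:inf,v5:19,v6:19,v7:22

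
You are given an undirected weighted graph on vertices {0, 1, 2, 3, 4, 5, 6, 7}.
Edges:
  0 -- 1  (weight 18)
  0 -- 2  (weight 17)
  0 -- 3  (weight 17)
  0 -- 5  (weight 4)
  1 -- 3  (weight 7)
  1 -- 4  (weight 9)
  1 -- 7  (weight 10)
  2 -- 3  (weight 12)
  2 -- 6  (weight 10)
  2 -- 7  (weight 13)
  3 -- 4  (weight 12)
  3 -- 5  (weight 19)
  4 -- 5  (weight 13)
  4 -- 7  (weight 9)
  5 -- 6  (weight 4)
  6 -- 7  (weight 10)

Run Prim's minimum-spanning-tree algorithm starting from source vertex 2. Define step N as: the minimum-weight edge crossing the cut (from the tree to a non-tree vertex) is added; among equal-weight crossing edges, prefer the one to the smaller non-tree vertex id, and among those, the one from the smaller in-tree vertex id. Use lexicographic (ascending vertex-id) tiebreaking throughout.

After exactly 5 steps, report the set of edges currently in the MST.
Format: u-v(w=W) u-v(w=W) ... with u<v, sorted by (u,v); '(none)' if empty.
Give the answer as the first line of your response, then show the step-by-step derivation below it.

0-5(w=4) 2-6(w=10) 4-7(w=9) 5-6(w=4) 6-7(w=10)

step 1: add edge 2-6 (w=10); MST = {2-6(w=10)}
step 2: add edge 5-6 (w=4); MST = {2-6(w=10) 5-6(w=4)}
step 3: add edge 0-5 (w=4); MST = {0-5(w=4) 2-6(w=10) 5-6(w=4)}
step 4: add edge 6-7 (w=10); MST = {0-5(w=4) 2-6(w=10) 5-6(w=4) 6-7(w=10)}
step 5: add edge 4-7 (w=9); MST = {0-5(w=4) 2-6(w=10) 4-7(w=9) 5-6(w=4) 6-7(w=10)}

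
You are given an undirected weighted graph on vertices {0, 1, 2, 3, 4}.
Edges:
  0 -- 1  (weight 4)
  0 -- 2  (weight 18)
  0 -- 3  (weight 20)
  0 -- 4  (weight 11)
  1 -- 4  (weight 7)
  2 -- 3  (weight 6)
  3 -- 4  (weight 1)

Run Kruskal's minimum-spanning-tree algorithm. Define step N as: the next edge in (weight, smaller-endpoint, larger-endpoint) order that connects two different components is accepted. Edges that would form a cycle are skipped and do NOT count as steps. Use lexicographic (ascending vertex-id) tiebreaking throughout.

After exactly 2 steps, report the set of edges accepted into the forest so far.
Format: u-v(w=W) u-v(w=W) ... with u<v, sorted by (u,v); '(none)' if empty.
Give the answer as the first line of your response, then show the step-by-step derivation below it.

0-1(w=4) 3-4(w=1)

step 1: add edge 3-4 (w=1); MST = {3-4(w=1)}
step 2: add edge 0-1 (w=4); MST = {0-1(w=4) 3-4(w=1)}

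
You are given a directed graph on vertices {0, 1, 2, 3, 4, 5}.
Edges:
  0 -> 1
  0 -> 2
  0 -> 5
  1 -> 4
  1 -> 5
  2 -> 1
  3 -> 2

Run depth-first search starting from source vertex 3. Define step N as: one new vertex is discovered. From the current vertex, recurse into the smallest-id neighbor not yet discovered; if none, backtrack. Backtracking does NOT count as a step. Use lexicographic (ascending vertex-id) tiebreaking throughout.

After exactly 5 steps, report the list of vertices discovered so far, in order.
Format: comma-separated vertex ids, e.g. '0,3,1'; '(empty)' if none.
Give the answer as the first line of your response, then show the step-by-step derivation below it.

3,2,1,4,5

step 1: discover 3; path=3; order=3
step 2: discover 2; path=3>2; order=3,2
step 3: discover 1; path=3>2>1; order=3,2,1
step 4: discover 4; path=3>2>1>4; order=3,2,1,4
step 5: discover 5; path=3>2>1>5; order=3,2,1,4,5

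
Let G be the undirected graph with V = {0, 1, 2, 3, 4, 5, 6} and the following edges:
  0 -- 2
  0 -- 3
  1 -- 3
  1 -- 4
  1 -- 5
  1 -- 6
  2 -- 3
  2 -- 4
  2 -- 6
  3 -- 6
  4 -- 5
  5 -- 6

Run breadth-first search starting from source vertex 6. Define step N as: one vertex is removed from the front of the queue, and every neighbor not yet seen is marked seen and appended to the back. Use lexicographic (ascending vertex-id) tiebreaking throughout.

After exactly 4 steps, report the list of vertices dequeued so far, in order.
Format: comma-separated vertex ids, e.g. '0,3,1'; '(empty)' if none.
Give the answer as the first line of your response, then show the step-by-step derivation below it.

6,1,2,3

step 1: dequeue 6; queue=[1,2,3,5]; order=6
step 2: dequeue 1; queue=[2,3,5,4]; order=6,1
step 3: dequeue 2; queue=[3,5,4,0]; order=6,1,2
step 4: dequeue 3; queue=[5,4,0]; order=6,1,2,3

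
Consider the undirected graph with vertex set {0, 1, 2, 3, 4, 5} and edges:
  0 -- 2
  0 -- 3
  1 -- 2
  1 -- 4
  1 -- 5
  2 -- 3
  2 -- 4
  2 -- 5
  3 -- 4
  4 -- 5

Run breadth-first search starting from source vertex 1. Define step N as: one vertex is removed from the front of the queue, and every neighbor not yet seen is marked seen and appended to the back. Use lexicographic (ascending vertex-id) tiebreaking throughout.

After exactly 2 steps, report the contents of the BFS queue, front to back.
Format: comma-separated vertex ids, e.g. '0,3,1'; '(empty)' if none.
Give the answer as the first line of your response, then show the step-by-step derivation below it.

4,5,0,3

step 1: dequeue 1; queue=[2,4,5]; order=1
step 2: dequeue 2; queue=[4,5,0,3]; order=1,2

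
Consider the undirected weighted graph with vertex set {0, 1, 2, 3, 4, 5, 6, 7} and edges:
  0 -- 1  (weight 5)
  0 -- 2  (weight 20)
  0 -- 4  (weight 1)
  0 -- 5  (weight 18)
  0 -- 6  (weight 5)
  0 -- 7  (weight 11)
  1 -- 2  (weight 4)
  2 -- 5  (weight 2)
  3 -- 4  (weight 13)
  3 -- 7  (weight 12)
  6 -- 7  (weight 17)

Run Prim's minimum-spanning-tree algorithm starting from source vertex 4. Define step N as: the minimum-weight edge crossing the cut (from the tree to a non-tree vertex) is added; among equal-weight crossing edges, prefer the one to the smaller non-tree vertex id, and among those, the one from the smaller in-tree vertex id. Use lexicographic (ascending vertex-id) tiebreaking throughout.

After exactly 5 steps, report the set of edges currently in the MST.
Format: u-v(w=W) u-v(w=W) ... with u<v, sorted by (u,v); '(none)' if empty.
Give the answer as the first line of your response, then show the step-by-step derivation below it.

0-1(w=5) 0-4(w=1) 0-6(w=5) 1-2(w=4) 2-5(w=2)

step 1: add edge 0-4 (w=1); MST = {0-4(w=1)}
step 2: add edge 0-1 (w=5); MST = {0-1(w=5) 0-4(w=1)}
step 3: add edge 1-2 (w=4); MST = {0-1(w=5) 0-4(w=1) 1-2(w=4)}
step 4: add edge 2-5 (w=2); MST = {0-1(w=5) 0-4(w=1) 1-2(w=4) 2-5(w=2)}
step 5: add edge 0-6 (w=5); MST = {0-1(w=5) 0-4(w=1) 0-6(w=5) 1-2(w=4) 2-5(w=2)}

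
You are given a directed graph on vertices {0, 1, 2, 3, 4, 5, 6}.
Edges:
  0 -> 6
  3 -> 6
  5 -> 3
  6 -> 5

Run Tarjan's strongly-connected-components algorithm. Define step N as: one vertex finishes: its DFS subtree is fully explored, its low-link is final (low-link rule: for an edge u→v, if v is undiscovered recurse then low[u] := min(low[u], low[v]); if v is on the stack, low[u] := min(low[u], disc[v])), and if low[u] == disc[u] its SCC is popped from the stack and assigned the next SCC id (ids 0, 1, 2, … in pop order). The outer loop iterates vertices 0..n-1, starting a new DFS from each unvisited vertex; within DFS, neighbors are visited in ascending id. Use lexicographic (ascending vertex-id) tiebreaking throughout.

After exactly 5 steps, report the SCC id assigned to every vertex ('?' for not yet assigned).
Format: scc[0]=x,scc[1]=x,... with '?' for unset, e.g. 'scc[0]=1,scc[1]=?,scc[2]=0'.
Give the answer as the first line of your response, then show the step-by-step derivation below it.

scc[0]=1,scc[1]=2,scc[2]=?,scc[3]=0,scc[4]=?,scc[5]=0,scc[6]=0

step 1: low=(low[0]=0,low[1]=?,low[2]=?,low[3]=1,low[4]=?,low[5]=2,low[6]=1); scc=(scc[0]=?,scc[1]=?,scc[2]=?,scc[3]=?,scc[4]=?,scc[5]=?,scc[6]=?)
step 2: low=(low[0]=0,low[1]=?,low[2]=?,low[3]=1,low[4]=?,low[5]=1,low[6]=1); scc=(scc[0]=?,scc[1]=?,scc[2]=?,scc[3]=?,scc[4]=?,scc[5]=?,scc[6]=?)
step 3: low=(low[0]=0,low[1]=?,low[2]=?,low[3]=1,low[4]=?,low[5]=1,low[6]=1); scc=(scc[0]=?,scc[1]=?,scc[2]=?,scc[3]=0,scc[4]=?,scc[5]=0,scc[6]=0)
step 4: low=(low[0]=0,low[1]=?,low[2]=?,low[3]=1,low[4]=?,low[5]=1,low[6]=1); scc=(scc[0]=1,scc[1]=?,scc[2]=?,scc[3]=0,scc[4]=?,scc[5]=0,scc[6]=0)
step 5: low=(low[0]=0,low[1]=4,low[2]=?,low[3]=1,low[4]=?,low[5]=1,low[6]=1); scc=(scc[0]=1,scc[1]=2,scc[2]=?,scc[3]=0,scc[4]=?,scc[5]=0,scc[6]=0)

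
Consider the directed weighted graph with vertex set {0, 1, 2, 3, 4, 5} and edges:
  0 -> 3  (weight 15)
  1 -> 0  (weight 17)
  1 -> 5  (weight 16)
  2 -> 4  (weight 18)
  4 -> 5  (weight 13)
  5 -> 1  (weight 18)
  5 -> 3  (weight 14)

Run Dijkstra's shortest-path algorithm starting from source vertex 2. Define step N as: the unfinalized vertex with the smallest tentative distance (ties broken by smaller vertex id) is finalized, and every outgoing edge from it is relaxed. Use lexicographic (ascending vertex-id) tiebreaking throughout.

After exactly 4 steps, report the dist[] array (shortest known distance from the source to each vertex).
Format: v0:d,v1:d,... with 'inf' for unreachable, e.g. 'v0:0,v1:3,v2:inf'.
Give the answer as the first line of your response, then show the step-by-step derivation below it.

v0:inf,v1:49,v2:0,v3:45,v4:18,v5:31

step 1: dist = v0:inf,v1:inf,v2:0,v3:inf,v4:18,v5:inf
step 2: dist = v0:inf,v1:inf,v2:0,v3:inf,v4:18,v5:31
step 3: dist = v0:inf,v1:49,v2:0,v3:45,v4:18,v5:31
step 4: dist = v0:inf,v1:49,v2:0,v3:45,v4:18,v5:31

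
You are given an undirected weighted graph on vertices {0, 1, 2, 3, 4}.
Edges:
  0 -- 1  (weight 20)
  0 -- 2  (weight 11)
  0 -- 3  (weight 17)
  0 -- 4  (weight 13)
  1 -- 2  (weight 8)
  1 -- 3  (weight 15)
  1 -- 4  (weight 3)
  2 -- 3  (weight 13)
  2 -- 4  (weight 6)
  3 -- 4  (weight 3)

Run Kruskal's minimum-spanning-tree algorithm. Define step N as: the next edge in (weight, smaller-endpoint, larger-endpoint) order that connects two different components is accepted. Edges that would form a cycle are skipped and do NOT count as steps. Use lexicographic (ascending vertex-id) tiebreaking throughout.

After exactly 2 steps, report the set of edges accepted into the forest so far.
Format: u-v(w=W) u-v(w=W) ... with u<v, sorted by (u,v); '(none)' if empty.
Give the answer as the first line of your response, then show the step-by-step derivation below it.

1-4(w=3) 3-4(w=3)

step 1: add edge 1-4 (w=3); MST = {1-4(w=3)}
step 2: add edge 3-4 (w=3); MST = {1-4(w=3) 3-4(w=3)}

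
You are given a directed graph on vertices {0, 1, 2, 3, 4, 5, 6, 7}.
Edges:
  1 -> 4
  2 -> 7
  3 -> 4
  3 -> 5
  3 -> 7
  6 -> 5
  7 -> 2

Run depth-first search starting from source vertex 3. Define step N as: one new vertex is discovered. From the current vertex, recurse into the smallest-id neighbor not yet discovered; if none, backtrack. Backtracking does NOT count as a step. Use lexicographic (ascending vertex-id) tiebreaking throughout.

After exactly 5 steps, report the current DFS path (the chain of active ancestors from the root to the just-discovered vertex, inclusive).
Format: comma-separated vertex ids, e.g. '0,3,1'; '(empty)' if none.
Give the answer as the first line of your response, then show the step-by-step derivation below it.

3,7,2

step 1: discover 3; path=3; order=3
step 2: discover 4; path=3>4; order=3,4
step 3: discover 5; path=3>5; order=3,4,5
step 4: discover 7; path=3>7; order=3,4,5,7
step 5: discover 2; path=3>7>2; order=3,4,5,7,2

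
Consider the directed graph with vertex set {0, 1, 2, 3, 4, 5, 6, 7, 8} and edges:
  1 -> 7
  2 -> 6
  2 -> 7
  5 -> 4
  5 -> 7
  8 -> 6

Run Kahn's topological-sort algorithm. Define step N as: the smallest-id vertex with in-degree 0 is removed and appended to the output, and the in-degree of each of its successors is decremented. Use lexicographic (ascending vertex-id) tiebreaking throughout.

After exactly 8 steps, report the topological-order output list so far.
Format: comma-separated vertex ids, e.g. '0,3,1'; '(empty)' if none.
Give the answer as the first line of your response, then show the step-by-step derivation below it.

0,1,2,3,5,4,7,8

step 1: output 0; order=[0]; indeg=(0,0,0,0,1,0,2,3,0)
step 2: output 1; order=[0,1]; indeg=(0,0,0,0,1,0,2,2,0)
step 3: output 2; order=[0,1,2]; indeg=(0,0,0,0,1,0,1,1,0)
step 4: output 3; order=[0,1,2,3]; indeg=(0,0,0,0,1,0,1,1,0)
step 5: output 5; order=[0,1,2,3,5]; indeg=(0,0,0,0,0,0,1,0,0)
step 6: output 4; order=[0,1,2,3,5,4]; indeg=(0,0,0,0,0,0,1,0,0)
step 7: output 7; order=[0,1,2,3,5,4,7]; indeg=(0,0,0,0,0,0,1,0,0)
step 8: output 8; order=[0,1,2,3,5,4,7,8]; indeg=(0,0,0,0,0,0,0,0,0)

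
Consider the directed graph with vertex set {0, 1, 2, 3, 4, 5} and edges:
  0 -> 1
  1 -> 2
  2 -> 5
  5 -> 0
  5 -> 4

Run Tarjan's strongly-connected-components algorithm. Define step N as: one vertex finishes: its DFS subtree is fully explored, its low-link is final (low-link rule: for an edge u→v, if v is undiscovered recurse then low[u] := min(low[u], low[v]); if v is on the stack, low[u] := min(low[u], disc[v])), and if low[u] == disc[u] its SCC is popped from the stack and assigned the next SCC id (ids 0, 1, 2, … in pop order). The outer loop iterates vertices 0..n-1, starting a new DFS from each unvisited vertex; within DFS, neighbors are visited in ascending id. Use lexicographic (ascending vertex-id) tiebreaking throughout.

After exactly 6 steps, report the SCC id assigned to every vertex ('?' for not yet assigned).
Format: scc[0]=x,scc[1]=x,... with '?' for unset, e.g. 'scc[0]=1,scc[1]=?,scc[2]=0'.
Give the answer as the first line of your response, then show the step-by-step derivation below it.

scc[0]=1,scc[1]=1,scc[2]=1,scc[3]=2,scc[4]=0,scc[5]=1

step 1: low=(low[0]=0,low[1]=1,low[2]=2,low[3]=?,low[4]=4,low[5]=0); scc=(scc[0]=?,scc[1]=?,scc[2]=?,scc[3]=?,scc[4]=0,scc[5]=?)
step 2: low=(low[0]=0,low[1]=1,low[2]=2,low[3]=?,low[4]=4,low[5]=0); scc=(scc[0]=?,scc[1]=?,scc[2]=?,scc[3]=?,scc[4]=0,scc[5]=?)
step 3: low=(low[0]=0,low[1]=1,low[2]=0,low[3]=?,low[4]=4,low[5]=0); scc=(scc[0]=?,scc[1]=?,scc[2]=?,scc[3]=?,scc[4]=0,scc[5]=?)
step 4: low=(low[0]=0,low[1]=0,low[2]=0,low[3]=?,low[4]=4,low[5]=0); scc=(scc[0]=?,scc[1]=?,scc[2]=?,scc[3]=?,scc[4]=0,scc[5]=?)
step 5: low=(low[0]=0,low[1]=0,low[2]=0,low[3]=?,low[4]=4,low[5]=0); scc=(scc[0]=1,scc[1]=1,scc[2]=1,scc[3]=?,scc[4]=0,scc[5]=1)
step 6: low=(low[0]=0,low[1]=0,low[2]=0,low[3]=5,low[4]=4,low[5]=0); scc=(scc[0]=1,scc[1]=1,scc[2]=1,scc[3]=2,scc[4]=0,scc[5]=1)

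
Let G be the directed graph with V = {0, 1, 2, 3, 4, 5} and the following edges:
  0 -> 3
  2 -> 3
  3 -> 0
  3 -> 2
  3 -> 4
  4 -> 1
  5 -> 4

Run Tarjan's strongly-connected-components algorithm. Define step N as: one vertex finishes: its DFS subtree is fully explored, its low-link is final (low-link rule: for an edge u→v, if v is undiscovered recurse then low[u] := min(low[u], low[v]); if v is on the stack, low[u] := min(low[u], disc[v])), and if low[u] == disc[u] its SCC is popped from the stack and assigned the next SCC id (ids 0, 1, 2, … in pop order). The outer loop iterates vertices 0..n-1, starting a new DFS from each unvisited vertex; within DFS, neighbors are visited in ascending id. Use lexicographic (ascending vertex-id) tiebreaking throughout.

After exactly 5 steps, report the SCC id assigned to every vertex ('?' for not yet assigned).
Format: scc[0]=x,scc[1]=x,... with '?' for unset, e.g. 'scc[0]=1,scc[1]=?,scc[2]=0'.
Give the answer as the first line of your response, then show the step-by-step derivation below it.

scc[0]=2,scc[1]=0,scc[2]=2,scc[3]=2,scc[4]=1,scc[5]=?

step 1: low=(low[0]=0,low[1]=?,low[2]=1,low[3]=0,low[4]=?,low[5]=?); scc=(scc[0]=?,scc[1]=?,scc[2]=?,scc[3]=?,scc[4]=?,scc[5]=?)
step 2: low=(low[0]=0,low[1]=4,low[2]=1,low[3]=0,low[4]=3,low[5]=?); scc=(scc[0]=?,scc[1]=0,scc[2]=?,scc[3]=?,scc[4]=?,scc[5]=?)
step 3: low=(low[0]=0,low[1]=4,low[2]=1,low[3]=0,low[4]=3,low[5]=?); scc=(scc[0]=?,scc[1]=0,scc[2]=?,scc[3]=?,scc[4]=1,scc[5]=?)
step 4: low=(low[0]=0,low[1]=4,low[2]=1,low[3]=0,low[4]=3,low[5]=?); scc=(scc[0]=?,scc[1]=0,scc[2]=?,scc[3]=?,scc[4]=1,scc[5]=?)
step 5: low=(low[0]=0,low[1]=4,low[2]=1,low[3]=0,low[4]=3,low[5]=?); scc=(scc[0]=2,scc[1]=0,scc[2]=2,scc[3]=2,scc[4]=1,scc[5]=?)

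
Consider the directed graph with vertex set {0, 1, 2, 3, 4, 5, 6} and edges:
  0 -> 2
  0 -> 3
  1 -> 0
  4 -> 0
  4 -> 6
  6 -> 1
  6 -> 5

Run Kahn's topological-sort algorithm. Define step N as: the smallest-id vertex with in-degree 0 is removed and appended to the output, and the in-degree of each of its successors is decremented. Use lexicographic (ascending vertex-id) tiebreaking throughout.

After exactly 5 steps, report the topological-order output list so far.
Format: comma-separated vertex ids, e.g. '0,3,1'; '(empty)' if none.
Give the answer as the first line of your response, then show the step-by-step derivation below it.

4,6,1,0,2

step 1: output 4; order=[4]; indeg=(1,1,1,1,0,1,0)
step 2: output 6; order=[4,6]; indeg=(1,0,1,1,0,0,0)
step 3: output 1; order=[4,6,1]; indeg=(0,0,1,1,0,0,0)
step 4: output 0; order=[4,6,1,0]; indeg=(0,0,0,0,0,0,0)
step 5: output 2; order=[4,6,1,0,2]; indeg=(0,0,0,0,0,0,0)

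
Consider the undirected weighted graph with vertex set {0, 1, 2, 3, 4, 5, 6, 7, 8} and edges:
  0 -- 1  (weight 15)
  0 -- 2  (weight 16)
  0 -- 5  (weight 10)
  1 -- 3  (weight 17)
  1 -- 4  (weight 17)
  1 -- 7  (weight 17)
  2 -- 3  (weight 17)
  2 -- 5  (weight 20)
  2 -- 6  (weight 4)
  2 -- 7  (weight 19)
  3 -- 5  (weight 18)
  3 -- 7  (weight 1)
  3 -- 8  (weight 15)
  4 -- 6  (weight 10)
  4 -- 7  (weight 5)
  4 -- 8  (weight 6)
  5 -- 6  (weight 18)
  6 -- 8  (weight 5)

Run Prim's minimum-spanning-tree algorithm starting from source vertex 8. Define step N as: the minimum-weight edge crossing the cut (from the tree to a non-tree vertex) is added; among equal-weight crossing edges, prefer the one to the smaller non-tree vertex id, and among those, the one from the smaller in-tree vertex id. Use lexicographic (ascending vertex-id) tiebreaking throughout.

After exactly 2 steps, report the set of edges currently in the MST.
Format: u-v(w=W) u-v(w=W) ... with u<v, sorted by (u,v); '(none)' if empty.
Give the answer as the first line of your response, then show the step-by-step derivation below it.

2-6(w=4) 6-8(w=5)

step 1: add edge 6-8 (w=5); MST = {6-8(w=5)}
step 2: add edge 2-6 (w=4); MST = {2-6(w=4) 6-8(w=5)}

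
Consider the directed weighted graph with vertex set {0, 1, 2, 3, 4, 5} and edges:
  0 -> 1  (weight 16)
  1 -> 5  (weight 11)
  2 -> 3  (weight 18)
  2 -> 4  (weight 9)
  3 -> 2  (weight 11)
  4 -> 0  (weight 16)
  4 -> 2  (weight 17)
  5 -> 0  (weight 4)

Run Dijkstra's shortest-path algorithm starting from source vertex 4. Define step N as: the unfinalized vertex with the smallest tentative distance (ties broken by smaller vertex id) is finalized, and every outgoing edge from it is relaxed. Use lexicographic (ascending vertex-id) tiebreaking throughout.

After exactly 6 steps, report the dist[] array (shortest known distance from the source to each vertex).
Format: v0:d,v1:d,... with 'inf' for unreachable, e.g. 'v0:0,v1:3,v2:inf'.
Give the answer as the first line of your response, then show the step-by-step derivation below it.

v0:16,v1:32,v2:17,v3:35,v4:0,v5:43

step 1: dist = v0:16,v1:inf,v2:17,v3:inf,v4:0,v5:inf
step 2: dist = v0:16,v1:32,v2:17,v3:inf,v4:0,v5:inf
step 3: dist = v0:16,v1:32,v2:17,v3:35,v4:0,v5:inf
step 4: dist = v0:16,v1:32,v2:17,v3:35,v4:0,v5:43
step 5: dist = v0:16,v1:32,v2:17,v3:35,v4:0,v5:43
step 6: dist = v0:16,v1:32,v2:17,v3:35,v4:0,v5:43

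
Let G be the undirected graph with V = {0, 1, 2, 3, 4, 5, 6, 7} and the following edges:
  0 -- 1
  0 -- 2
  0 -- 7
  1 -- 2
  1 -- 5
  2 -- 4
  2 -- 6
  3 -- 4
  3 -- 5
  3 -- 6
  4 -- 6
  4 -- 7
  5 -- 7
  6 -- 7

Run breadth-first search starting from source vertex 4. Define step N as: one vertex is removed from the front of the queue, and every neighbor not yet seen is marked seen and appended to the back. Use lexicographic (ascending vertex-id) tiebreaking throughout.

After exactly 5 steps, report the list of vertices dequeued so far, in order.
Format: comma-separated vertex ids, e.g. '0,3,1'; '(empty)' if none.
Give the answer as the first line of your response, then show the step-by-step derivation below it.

4,2,3,6,7

step 1: dequeue 4; queue=[2,3,6,7]; order=4
step 2: dequeue 2; queue=[3,6,7,0,1]; order=4,2
step 3: dequeue 3; queue=[6,7,0,1,5]; order=4,2,3
step 4: dequeue 6; queue=[7,0,1,5]; order=4,2,3,6
step 5: dequeue 7; queue=[0,1,5]; order=4,2,3,6,7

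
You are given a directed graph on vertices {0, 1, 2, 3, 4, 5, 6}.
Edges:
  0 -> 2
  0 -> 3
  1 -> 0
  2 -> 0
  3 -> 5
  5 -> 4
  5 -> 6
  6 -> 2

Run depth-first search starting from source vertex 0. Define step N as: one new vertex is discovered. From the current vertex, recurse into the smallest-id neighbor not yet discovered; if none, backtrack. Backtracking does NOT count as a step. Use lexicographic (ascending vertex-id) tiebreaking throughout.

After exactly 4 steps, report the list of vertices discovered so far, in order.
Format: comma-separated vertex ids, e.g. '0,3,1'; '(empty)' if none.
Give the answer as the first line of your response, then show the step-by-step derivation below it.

0,2,3,5

step 1: discover 0; path=0; order=0
step 2: discover 2; path=0>2; order=0,2
step 3: discover 3; path=0>3; order=0,2,3
step 4: discover 5; path=0>3>5; order=0,2,3,5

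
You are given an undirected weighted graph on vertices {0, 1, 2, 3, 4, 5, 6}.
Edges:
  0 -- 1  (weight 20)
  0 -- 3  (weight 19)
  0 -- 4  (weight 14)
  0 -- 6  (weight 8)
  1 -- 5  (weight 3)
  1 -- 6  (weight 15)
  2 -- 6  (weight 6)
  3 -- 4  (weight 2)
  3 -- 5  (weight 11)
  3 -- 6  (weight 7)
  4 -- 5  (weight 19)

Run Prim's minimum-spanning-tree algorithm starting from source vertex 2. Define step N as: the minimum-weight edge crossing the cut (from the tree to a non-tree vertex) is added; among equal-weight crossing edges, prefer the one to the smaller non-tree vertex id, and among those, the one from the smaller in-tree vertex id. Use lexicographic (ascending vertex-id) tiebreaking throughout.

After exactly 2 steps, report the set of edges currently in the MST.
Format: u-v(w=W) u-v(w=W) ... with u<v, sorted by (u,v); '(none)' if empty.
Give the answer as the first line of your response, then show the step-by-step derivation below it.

2-6(w=6) 3-6(w=7)

step 1: add edge 2-6 (w=6); MST = {2-6(w=6)}
step 2: add edge 3-6 (w=7); MST = {2-6(w=6) 3-6(w=7)}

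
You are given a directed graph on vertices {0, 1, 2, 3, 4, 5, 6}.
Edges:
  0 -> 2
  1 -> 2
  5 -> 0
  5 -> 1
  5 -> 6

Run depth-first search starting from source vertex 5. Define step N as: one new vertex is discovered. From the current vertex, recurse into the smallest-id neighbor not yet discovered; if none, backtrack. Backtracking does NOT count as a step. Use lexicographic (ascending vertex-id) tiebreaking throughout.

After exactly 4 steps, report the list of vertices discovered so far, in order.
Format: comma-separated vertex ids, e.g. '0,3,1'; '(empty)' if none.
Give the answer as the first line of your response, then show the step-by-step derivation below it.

5,0,2,1

step 1: discover 5; path=5; order=5
step 2: discover 0; path=5>0; order=5,0
step 3: discover 2; path=5>0>2; order=5,0,2
step 4: discover 1; path=5>1; order=5,0,2,1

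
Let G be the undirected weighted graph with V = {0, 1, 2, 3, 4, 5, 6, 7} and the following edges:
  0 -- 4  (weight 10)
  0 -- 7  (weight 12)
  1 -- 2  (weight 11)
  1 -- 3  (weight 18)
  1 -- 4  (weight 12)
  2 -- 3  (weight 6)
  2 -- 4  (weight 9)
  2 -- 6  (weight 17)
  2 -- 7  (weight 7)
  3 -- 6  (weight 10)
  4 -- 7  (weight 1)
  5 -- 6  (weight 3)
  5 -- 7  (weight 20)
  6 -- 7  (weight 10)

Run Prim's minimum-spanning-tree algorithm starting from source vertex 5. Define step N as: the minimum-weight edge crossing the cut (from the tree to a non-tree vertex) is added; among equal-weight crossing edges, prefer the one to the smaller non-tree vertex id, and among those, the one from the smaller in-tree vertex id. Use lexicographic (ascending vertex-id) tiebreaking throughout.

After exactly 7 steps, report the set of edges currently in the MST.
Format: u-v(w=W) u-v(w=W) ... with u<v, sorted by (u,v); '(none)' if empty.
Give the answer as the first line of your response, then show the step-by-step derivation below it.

0-4(w=10) 1-2(w=11) 2-3(w=6) 2-7(w=7) 3-6(w=10) 4-7(w=1) 5-6(w=3)

step 1: add edge 5-6 (w=3); MST = {5-6(w=3)}
step 2: add edge 3-6 (w=10); MST = {3-6(w=10) 5-6(w=3)}
step 3: add edge 2-3 (w=6); MST = {2-3(w=6) 3-6(w=10) 5-6(w=3)}
step 4: add edge 2-7 (w=7); MST = {2-3(w=6) 2-7(w=7) 3-6(w=10) 5-6(w=3)}
step 5: add edge 4-7 (w=1); MST = {2-3(w=6) 2-7(w=7) 3-6(w=10) 4-7(w=1) 5-6(w=3)}
step 6: add edge 0-4 (w=10); MST = {0-4(w=10) 2-3(w=6) 2-7(w=7) 3-6(w=10) 4-7(w=1) 5-6(w=3)}
step 7: add edge 1-2 (w=11); MST = {0-4(w=10) 1-2(w=11) 2-3(w=6) 2-7(w=7) 3-6(w=10) 4-7(w=1) 5-6(w=3)}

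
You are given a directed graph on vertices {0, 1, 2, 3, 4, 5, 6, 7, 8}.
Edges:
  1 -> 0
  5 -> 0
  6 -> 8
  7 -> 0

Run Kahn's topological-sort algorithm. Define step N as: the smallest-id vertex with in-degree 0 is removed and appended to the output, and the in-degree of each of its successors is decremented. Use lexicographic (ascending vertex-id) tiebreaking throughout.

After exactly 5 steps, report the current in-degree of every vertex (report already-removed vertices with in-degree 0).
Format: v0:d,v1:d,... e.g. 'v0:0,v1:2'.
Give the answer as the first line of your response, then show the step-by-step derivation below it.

v0:1,v1:0,v2:0,v3:0,v4:0,v5:0,v6:0,v7:0,v8:1

step 1: output 1; order=[1]; indeg=(2,0,0,0,0,0,0,0,1)
step 2: output 2; order=[1,2]; indeg=(2,0,0,0,0,0,0,0,1)
step 3: output 3; order=[1,2,3]; indeg=(2,0,0,0,0,0,0,0,1)
step 4: output 4; order=[1,2,3,4]; indeg=(2,0,0,0,0,0,0,0,1)
step 5: output 5; order=[1,2,3,4,5]; indeg=(1,0,0,0,0,0,0,0,1)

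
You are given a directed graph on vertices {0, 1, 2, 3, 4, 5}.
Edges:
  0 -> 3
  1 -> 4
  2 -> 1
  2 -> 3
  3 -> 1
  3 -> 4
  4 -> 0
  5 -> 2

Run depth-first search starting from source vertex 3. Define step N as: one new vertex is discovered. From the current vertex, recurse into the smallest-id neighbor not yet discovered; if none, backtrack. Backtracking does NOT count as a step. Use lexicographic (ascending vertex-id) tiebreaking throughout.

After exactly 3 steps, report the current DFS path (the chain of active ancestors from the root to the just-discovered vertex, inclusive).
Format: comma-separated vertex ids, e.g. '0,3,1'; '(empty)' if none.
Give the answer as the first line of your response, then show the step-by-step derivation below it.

3,1,4

step 1: discover 3; path=3; order=3
step 2: discover 1; path=3>1; order=3,1
step 3: discover 4; path=3>1>4; order=3,1,4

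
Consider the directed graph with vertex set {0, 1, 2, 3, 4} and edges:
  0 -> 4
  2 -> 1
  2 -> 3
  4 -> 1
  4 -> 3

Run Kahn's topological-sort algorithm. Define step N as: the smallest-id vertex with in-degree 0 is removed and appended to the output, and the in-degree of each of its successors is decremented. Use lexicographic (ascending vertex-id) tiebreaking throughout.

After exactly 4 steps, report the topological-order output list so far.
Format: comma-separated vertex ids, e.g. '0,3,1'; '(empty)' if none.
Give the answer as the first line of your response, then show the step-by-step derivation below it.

0,2,4,1

step 1: output 0; order=[0]; indeg=(0,2,0,2,0)
step 2: output 2; order=[0,2]; indeg=(0,1,0,1,0)
step 3: output 4; order=[0,2,4]; indeg=(0,0,0,0,0)
step 4: output 1; order=[0,2,4,1]; indeg=(0,0,0,0,0)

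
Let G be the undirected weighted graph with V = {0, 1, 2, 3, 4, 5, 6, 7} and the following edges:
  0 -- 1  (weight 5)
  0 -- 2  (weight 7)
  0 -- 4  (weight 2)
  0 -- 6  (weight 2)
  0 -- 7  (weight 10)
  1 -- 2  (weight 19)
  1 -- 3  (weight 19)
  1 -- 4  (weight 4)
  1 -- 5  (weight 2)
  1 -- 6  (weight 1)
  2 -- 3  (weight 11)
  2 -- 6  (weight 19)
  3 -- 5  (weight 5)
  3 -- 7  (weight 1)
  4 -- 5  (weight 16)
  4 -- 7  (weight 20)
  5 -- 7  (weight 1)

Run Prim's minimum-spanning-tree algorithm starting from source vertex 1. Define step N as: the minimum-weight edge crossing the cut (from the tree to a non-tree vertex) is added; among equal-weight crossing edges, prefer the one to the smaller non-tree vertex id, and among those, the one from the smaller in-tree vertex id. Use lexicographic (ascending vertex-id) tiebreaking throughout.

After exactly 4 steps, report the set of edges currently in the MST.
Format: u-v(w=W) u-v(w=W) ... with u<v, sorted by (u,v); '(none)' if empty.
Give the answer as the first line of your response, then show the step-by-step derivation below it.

0-4(w=2) 0-6(w=2) 1-5(w=2) 1-6(w=1)

step 1: add edge 1-6 (w=1); MST = {1-6(w=1)}
step 2: add edge 0-6 (w=2); MST = {0-6(w=2) 1-6(w=1)}
step 3: add edge 0-4 (w=2); MST = {0-4(w=2) 0-6(w=2) 1-6(w=1)}
step 4: add edge 1-5 (w=2); MST = {0-4(w=2) 0-6(w=2) 1-5(w=2) 1-6(w=1)}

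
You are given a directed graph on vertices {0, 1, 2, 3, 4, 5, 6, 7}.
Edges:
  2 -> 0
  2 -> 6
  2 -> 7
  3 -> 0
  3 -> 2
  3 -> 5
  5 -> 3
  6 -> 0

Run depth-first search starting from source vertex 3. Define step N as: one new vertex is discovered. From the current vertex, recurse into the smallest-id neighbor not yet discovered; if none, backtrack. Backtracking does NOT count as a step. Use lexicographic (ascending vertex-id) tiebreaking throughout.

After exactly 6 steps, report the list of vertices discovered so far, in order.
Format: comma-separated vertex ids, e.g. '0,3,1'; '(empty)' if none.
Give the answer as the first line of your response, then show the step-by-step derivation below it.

3,0,2,6,7,5

step 1: discover 3; path=3; order=3
step 2: discover 0; path=3>0; order=3,0
step 3: discover 2; path=3>2; order=3,0,2
step 4: discover 6; path=3>2>6; order=3,0,2,6
step 5: discover 7; path=3>2>7; order=3,0,2,6,7
step 6: discover 5; path=3>5; order=3,0,2,6,7,5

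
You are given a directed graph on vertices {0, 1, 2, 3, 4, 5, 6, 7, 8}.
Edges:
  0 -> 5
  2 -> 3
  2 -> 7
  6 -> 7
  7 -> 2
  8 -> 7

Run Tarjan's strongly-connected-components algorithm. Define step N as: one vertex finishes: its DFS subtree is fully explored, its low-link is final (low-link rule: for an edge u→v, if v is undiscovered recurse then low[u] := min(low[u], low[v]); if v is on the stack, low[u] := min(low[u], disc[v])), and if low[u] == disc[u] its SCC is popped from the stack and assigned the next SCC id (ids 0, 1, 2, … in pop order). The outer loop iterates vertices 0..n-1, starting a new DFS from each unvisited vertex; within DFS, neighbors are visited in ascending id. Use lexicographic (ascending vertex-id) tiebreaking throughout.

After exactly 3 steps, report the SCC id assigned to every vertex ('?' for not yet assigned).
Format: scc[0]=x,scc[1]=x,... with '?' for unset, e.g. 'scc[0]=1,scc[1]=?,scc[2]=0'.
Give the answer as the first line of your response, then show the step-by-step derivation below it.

scc[0]=1,scc[1]=2,scc[2]=?,scc[3]=?,scc[4]=?,scc[5]=0,scc[6]=?,scc[7]=?,scc[8]=?

step 1: low=(low[0]=0,low[1]=?,low[2]=?,low[3]=?,low[4]=?,low[5]=1,low[6]=?,low[7]=?,low[8]=?); scc=(scc[0]=?,scc[1]=?,scc[2]=?,scc[3]=?,scc[4]=?,scc[5]=0,scc[6]=?,scc[7]=?,scc[8]=?)
step 2: low=(low[0]=0,low[1]=?,low[2]=?,low[3]=?,low[4]=?,low[5]=1,low[6]=?,low[7]=?,low[8]=?); scc=(scc[0]=1,scc[1]=?,scc[2]=?,scc[3]=?,scc[4]=?,scc[5]=0,scc[6]=?,scc[7]=?,scc[8]=?)
step 3: low=(low[0]=0,low[1]=2,low[2]=?,low[3]=?,low[4]=?,low[5]=1,low[6]=?,low[7]=?,low[8]=?); scc=(scc[0]=1,scc[1]=2,scc[2]=?,scc[3]=?,scc[4]=?,scc[5]=0,scc[6]=?,scc[7]=?,scc[8]=?)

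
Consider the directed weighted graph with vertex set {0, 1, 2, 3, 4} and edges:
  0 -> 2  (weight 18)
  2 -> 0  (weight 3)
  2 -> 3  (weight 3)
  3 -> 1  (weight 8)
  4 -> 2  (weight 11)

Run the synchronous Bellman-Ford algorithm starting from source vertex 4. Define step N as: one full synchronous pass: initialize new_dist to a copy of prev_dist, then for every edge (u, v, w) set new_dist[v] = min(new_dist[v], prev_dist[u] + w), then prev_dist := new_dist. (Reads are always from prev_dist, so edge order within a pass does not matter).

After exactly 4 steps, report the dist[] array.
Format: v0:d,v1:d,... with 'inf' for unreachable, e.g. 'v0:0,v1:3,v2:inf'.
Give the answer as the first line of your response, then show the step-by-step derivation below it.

v0:14,v1:22,v2:11,v3:14,v4:0

step 1: dist = v0:inf,v1:inf,v2:11,v3:inf,v4:0
step 2: dist = v0:14,v1:inf,v2:11,v3:14,v4:0
step 3: dist = v0:14,v1:22,v2:11,v3:14,v4:0
step 4: dist = v0:14,v1:22,v2:11,v3:14,v4:0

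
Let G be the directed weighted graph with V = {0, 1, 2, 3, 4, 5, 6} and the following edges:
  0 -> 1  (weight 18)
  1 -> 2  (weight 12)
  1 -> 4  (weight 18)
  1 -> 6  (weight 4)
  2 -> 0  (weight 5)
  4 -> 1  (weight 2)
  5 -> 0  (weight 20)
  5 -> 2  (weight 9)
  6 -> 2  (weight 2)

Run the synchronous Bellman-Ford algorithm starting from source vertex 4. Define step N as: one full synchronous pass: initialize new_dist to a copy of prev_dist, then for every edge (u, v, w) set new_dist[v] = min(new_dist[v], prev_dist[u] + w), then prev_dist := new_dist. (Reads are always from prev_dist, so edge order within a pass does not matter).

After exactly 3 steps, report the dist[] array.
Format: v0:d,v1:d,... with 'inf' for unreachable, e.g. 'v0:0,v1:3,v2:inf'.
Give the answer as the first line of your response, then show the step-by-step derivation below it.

v0:19,v1:2,v2:8,v3:inf,v4:0,v5:inf,v6:6

step 1: dist = v0:inf,v1:2,v2:inf,v3:inf,v4:0,v5:inf,v6:inf
step 2: dist = v0:inf,v1:2,v2:14,v3:inf,v4:0,v5:inf,v6:6
step 3: dist = v0:19,v1:2,v2:8,v3:inf,v4:0,v5:inf,v6:6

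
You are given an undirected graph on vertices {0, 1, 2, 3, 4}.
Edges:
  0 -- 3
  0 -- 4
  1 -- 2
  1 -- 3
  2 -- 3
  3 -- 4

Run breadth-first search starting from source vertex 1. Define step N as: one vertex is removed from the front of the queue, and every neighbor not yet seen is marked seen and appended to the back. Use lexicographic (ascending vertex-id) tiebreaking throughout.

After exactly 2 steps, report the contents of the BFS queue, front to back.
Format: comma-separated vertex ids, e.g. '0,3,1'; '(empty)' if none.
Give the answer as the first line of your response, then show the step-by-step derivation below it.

3

step 1: dequeue 1; queue=[2,3]; order=1
step 2: dequeue 2; queue=[3]; order=1,2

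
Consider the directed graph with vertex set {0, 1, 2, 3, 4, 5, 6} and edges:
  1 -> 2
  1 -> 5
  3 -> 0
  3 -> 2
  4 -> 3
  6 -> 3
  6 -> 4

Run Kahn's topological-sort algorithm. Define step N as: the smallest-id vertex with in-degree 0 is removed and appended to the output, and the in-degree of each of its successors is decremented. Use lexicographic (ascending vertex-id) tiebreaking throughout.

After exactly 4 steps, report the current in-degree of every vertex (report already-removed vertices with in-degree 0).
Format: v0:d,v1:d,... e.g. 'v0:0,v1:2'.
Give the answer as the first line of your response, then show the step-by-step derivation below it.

v0:1,v1:0,v2:1,v3:0,v4:0,v5:0,v6:0

step 1: output 1; order=[1]; indeg=(1,0,1,2,1,0,0)
step 2: output 5; order=[1,5]; indeg=(1,0,1,2,1,0,0)
step 3: output 6; order=[1,5,6]; indeg=(1,0,1,1,0,0,0)
step 4: output 4; order=[1,5,6,4]; indeg=(1,0,1,0,0,0,0)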